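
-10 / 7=-1.43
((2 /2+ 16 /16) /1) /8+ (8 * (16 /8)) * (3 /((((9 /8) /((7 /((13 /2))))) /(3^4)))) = 193549 /52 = 3722.10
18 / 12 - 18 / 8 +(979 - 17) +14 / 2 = 3873 / 4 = 968.25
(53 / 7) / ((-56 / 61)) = -3233 / 392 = -8.25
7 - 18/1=-11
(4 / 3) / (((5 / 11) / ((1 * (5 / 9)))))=1.63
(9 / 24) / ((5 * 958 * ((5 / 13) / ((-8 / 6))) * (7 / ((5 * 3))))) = -39 / 67060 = -0.00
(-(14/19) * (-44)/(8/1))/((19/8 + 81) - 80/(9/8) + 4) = 5544/22249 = 0.25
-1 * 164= -164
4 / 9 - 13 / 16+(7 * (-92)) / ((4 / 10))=-231893 / 144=-1610.37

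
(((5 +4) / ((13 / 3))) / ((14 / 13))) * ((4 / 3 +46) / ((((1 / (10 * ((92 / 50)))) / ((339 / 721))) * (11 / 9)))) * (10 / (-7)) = -358724376 / 388619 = -923.07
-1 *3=-3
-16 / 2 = -8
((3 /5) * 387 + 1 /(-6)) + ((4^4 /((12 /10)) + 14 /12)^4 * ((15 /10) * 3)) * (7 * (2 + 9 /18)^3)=4001022469459133 /3840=1041932934754.98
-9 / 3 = -3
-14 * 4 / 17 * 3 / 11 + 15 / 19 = -387 / 3553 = -0.11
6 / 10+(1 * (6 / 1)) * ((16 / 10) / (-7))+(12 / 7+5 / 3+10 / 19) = 6256 / 1995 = 3.14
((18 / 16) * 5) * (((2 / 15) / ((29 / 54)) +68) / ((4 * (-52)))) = -11133 / 6032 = -1.85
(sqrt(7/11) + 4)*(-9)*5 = -180 -45*sqrt(77)/11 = -215.90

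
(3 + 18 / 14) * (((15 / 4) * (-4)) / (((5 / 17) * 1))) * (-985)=1507050 / 7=215292.86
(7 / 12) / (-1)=-7 / 12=-0.58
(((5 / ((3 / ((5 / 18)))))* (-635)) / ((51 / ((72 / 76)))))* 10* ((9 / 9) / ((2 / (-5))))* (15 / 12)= 1984375 / 11628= 170.65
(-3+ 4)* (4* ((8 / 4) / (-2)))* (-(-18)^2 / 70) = 648 / 35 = 18.51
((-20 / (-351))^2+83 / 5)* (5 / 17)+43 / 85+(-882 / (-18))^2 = 25199912143 / 10472085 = 2406.39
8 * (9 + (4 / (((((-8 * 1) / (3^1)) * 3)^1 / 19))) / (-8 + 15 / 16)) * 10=93520 / 113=827.61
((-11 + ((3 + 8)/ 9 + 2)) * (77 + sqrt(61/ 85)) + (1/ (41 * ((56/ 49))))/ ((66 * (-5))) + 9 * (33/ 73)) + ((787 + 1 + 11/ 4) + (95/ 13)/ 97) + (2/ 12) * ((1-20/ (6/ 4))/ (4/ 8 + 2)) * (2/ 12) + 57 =22675759272313/ 89674350480-14 * sqrt(5185)/ 153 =246.28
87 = 87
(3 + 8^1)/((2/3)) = 33/2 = 16.50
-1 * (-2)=2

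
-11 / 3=-3.67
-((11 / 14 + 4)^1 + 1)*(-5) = 405 / 14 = 28.93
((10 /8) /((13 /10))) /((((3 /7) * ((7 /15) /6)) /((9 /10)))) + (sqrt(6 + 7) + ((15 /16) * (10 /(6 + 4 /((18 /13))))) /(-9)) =sqrt(13) + 43005 /1664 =29.45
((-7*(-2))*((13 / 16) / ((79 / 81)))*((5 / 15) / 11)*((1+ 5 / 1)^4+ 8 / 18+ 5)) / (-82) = -3197649 / 570064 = -5.61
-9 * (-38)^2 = -12996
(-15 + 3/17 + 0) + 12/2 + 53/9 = -449/153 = -2.93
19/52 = 0.37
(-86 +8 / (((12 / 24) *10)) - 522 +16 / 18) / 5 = -27248 / 225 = -121.10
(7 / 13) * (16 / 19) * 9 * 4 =4032 / 247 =16.32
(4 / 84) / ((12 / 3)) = 1 / 84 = 0.01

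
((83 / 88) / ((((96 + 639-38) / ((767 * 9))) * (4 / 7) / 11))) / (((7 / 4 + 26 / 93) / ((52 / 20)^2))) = 63035276031 / 105247000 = 598.93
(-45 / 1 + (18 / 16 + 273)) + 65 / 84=38623 / 168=229.90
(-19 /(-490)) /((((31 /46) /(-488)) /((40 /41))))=-27.39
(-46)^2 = 2116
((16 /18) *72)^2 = 4096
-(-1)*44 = 44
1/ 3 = 0.33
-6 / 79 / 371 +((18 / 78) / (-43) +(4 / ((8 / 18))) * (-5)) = -737359176 / 16383731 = -45.01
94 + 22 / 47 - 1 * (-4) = 4628 / 47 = 98.47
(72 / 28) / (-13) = -18 / 91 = -0.20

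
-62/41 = -1.51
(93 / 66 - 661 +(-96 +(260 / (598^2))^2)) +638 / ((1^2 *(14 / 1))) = -5171172600397 / 7283141866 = -710.02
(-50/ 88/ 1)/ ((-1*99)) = 25/ 4356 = 0.01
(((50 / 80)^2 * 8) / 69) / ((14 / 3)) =0.01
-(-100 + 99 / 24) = 767 / 8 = 95.88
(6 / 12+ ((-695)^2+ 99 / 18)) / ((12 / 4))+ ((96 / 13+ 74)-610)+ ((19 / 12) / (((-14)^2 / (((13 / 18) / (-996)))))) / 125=10996338266924789 / 68520816000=160481.72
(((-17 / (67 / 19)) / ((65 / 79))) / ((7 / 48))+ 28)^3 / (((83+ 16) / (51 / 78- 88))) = 19364939191454868896 / 12153906479339625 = 1593.31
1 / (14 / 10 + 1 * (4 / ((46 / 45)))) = 115 / 611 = 0.19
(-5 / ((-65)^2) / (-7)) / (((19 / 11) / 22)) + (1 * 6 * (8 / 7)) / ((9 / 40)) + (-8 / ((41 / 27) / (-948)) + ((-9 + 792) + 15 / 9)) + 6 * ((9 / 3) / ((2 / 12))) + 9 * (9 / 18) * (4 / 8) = 109107491713 / 18431140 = 5919.74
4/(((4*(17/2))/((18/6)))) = 6/17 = 0.35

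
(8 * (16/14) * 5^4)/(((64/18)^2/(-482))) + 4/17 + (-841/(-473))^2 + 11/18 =-217864.30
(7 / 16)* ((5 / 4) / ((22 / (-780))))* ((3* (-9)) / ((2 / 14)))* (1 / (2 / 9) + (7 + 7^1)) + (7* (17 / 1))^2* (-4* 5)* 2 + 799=-350484039 / 704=-497846.65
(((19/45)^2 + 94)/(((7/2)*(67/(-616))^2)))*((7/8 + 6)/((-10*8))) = -1776854387/9090225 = -195.47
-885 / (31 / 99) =-87615 / 31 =-2826.29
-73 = -73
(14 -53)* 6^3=-8424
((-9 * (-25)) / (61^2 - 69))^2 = 50625 / 13337104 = 0.00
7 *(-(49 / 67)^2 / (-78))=0.05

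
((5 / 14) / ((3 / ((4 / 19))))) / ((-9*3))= -0.00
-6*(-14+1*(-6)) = 120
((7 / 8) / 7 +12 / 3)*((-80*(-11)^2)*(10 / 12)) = -33275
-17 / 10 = -1.70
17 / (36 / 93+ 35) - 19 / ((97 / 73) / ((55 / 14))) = -82968979 / 1489726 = -55.69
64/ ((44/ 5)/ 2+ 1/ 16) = 5120/ 357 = 14.34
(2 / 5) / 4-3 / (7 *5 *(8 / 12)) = -1 / 35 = -0.03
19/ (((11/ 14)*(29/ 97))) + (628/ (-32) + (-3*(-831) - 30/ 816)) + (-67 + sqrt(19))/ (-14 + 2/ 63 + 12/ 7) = 2679071240/ 1046639 - 63*sqrt(19)/ 772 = 2559.33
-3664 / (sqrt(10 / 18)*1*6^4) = -229*sqrt(5) / 135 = -3.79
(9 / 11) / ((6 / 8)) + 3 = 45 / 11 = 4.09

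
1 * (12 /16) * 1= 3 /4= 0.75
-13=-13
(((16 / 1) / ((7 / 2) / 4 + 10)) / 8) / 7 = 16 / 609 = 0.03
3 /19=0.16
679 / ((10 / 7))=4753 / 10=475.30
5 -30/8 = 5/4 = 1.25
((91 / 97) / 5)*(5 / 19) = 91 / 1843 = 0.05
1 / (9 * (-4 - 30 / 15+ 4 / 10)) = -5 / 252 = -0.02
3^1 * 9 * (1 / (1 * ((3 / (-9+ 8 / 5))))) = -333 / 5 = -66.60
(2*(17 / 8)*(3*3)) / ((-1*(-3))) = 51 / 4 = 12.75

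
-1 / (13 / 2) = -2 / 13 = -0.15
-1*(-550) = 550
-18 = -18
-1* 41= -41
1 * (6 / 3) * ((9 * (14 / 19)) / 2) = 126 / 19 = 6.63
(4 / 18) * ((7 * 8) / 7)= 16 / 9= 1.78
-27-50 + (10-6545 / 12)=-7349 / 12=-612.42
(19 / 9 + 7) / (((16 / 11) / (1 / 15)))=451 / 1080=0.42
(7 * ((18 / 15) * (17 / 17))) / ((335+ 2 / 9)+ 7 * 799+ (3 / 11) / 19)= 79002 / 55755065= 0.00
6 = 6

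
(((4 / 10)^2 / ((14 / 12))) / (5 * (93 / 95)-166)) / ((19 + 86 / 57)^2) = -1481544 / 732032563675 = -0.00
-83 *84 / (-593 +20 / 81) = 80676 / 6859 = 11.76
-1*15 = -15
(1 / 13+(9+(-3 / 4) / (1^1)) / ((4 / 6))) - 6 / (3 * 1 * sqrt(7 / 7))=1087 / 104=10.45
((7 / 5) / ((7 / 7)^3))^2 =1.96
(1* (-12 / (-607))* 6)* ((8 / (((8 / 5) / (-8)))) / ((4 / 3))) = -2160 / 607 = -3.56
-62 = -62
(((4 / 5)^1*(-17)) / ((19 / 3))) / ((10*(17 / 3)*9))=-2 / 475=-0.00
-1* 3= -3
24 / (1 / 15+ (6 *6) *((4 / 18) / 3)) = 360 / 41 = 8.78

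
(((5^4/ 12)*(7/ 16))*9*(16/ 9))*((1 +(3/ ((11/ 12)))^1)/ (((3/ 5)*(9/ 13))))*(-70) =-467796875/ 1782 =-262512.28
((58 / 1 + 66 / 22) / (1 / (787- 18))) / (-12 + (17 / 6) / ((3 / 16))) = 422181 / 28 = 15077.89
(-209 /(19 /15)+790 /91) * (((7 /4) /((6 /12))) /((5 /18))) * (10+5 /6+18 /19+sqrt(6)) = -11462505 /494-25605 * sqrt(6) /13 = -28028.00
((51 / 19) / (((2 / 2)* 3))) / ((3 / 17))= 289 / 57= 5.07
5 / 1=5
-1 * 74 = -74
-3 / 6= -1 / 2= -0.50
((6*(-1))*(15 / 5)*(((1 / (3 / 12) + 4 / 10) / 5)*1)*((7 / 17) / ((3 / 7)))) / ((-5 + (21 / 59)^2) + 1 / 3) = 9649332 / 2878525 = 3.35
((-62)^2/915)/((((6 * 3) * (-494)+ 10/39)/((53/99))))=-1324258/5235480855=-0.00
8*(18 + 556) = 4592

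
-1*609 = -609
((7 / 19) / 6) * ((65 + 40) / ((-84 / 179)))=-6265 / 456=-13.74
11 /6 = 1.83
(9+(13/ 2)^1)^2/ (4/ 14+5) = 6727/ 148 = 45.45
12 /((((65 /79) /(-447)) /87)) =-36866772 /65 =-567181.11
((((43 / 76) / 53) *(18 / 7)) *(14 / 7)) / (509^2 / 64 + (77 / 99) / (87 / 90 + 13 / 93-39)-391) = 2618547264 / 174427993714219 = 0.00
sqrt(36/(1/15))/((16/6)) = 9 * sqrt(15)/4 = 8.71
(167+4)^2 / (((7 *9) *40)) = 3249 / 280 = 11.60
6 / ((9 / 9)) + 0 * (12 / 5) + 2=8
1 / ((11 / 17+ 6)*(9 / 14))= 238 / 1017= 0.23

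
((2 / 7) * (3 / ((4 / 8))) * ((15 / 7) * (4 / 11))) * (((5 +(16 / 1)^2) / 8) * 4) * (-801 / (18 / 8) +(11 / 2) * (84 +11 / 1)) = 15644340 / 539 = 29024.75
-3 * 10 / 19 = -30 / 19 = -1.58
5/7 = 0.71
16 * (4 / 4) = 16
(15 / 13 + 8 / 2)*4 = 268 / 13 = 20.62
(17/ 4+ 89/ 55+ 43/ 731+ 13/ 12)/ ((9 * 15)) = 0.05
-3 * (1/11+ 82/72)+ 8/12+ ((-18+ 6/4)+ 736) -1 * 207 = 22417/44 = 509.48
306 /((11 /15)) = 417.27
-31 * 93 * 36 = -103788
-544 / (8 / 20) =-1360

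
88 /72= 11 /9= 1.22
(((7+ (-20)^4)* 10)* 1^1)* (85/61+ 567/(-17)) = -53029519940/1037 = -51137434.85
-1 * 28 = -28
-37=-37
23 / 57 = 0.40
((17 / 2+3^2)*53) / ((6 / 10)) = 9275 / 6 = 1545.83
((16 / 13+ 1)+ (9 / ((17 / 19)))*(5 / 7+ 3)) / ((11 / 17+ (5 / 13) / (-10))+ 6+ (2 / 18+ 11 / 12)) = 2204964 / 425285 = 5.18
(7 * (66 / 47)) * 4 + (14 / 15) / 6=83489 / 2115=39.47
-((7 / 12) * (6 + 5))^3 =-264.20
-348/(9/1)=-116/3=-38.67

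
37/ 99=0.37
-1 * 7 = -7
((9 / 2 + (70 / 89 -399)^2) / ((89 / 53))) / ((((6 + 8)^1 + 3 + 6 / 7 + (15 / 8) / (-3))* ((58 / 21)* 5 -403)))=-7117291692924 / 505459248155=-14.08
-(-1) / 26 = 1 / 26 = 0.04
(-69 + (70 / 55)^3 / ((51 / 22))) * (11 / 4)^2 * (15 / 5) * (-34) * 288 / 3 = 5043732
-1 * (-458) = 458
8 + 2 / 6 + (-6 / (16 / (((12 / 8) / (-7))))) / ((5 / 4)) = 3527 / 420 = 8.40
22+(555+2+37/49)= 28408/49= 579.76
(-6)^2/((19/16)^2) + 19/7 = 71371/2527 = 28.24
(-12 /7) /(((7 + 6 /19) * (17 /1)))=-228 /16541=-0.01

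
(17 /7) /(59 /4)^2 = 272 /24367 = 0.01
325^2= 105625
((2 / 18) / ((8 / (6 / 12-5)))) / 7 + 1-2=-113 / 112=-1.01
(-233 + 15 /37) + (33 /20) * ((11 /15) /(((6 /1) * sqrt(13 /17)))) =-8606 /37 + 121 * sqrt(221) /7800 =-232.36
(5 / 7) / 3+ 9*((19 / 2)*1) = 85.74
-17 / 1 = -17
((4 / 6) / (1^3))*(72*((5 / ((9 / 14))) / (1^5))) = 1120 / 3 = 373.33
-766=-766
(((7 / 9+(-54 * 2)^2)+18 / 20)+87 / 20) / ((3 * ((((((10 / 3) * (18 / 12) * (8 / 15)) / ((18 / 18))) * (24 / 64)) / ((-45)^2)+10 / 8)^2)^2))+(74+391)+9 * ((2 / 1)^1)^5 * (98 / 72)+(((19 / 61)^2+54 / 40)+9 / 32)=15350910374544347083620141 / 6266801478435328032160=2449.56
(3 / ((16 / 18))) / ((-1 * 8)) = -0.42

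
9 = 9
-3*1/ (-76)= 3/ 76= 0.04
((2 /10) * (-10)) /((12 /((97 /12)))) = -1.35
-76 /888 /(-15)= 19 /3330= 0.01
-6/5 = -1.20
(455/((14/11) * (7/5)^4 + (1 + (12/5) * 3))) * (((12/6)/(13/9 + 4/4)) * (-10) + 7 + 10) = 27584375/89989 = 306.53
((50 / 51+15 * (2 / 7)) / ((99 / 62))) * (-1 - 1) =-233120 / 35343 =-6.60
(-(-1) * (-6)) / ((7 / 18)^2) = -1944 / 49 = -39.67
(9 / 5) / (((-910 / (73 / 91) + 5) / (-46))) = 30222 / 412225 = 0.07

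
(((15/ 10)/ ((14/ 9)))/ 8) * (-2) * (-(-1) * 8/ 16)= -27/ 224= -0.12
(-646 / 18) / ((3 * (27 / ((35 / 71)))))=-11305 / 51759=-0.22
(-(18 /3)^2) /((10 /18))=-324 /5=-64.80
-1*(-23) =23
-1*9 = -9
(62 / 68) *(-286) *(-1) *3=782.29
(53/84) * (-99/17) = -1749/476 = -3.67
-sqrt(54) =-3 * sqrt(6) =-7.35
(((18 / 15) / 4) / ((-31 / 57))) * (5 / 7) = -171 / 434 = -0.39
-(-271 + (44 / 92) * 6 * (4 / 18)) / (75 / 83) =309673 / 1035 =299.20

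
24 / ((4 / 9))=54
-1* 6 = -6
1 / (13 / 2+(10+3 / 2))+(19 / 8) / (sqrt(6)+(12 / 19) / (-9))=29225 / 350604+61731*sqrt(6) / 155824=1.05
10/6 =5/3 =1.67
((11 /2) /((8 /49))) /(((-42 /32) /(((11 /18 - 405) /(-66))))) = -157.26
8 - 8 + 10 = 10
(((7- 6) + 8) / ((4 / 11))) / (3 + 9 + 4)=99 / 64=1.55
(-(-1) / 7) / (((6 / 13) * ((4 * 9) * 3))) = 13 / 4536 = 0.00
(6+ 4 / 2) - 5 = 3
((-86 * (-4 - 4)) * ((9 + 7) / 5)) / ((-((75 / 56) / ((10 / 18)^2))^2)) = -116.92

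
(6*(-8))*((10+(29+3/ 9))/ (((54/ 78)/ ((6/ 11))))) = -49088/ 33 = -1487.52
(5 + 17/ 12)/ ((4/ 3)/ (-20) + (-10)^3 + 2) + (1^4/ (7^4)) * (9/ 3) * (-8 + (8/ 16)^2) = -52652/ 3267761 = -0.02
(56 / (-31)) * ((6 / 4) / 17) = -84 / 527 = -0.16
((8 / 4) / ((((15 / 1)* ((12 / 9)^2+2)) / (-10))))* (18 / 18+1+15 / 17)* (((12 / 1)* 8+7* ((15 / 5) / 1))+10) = -37338 / 289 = -129.20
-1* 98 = -98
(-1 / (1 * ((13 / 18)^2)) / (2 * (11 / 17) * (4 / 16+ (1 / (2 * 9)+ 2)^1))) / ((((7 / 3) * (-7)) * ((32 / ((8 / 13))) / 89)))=6617862 / 98287189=0.07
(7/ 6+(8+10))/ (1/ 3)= 57.50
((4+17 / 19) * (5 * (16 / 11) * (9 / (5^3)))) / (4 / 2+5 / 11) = 496 / 475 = 1.04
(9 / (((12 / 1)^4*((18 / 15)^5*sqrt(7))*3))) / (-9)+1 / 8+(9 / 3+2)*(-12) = -479 / 8 - 3125*sqrt(7) / 3386105856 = -59.88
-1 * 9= -9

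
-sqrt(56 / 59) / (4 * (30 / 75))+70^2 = 4900 - 5 * sqrt(826) / 236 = 4899.39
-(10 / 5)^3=-8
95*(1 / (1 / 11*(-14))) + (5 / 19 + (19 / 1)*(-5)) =-45055 / 266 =-169.38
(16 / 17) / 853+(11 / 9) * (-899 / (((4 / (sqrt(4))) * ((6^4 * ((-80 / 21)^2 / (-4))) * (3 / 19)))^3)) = 380536003380170696999 / 344779660267094016000000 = 0.00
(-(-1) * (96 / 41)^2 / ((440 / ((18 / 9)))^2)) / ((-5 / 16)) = -9216 / 25425125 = -0.00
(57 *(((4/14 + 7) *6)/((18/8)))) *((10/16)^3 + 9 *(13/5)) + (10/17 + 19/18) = 1282058759/48960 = 26185.84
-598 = -598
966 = 966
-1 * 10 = -10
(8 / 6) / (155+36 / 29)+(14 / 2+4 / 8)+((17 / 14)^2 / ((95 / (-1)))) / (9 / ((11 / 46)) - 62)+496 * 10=4967.51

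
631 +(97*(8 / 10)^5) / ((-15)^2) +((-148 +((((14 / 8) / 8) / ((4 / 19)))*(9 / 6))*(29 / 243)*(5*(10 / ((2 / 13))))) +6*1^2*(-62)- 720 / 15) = 200220492337 / 1620000000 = 123.59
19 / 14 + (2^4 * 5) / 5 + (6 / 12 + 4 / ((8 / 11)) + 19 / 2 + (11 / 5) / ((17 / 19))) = 21013 / 595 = 35.32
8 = 8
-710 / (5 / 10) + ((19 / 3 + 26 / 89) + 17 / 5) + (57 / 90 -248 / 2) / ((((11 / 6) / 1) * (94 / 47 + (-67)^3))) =-6227398679069 / 4416675285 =-1409.97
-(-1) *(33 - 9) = 24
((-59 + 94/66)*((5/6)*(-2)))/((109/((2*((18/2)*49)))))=931000/1199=776.48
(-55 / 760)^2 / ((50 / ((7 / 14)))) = 121 / 2310400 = 0.00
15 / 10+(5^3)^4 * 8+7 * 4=3906250059 / 2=1953125029.50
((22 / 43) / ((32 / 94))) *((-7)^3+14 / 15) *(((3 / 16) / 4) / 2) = -2652727 / 220160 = -12.05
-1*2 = -2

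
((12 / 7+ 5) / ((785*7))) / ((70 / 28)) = 94 / 192325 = 0.00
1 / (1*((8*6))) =1 / 48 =0.02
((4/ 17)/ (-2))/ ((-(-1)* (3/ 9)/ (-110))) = 660/ 17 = 38.82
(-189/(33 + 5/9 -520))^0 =1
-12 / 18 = -2 / 3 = -0.67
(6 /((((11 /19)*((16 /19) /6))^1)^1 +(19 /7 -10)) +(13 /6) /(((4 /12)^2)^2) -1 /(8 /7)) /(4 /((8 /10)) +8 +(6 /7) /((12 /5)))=531552427 /40853516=13.01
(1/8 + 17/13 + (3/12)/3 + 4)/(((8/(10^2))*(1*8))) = 43025/4992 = 8.62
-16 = -16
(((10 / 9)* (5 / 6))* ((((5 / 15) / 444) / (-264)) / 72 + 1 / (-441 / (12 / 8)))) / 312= -105495625 / 10450933549056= -0.00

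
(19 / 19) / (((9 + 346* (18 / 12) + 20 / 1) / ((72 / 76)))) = 9 / 5206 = 0.00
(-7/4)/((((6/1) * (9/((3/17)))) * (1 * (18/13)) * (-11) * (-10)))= -91/2423520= -0.00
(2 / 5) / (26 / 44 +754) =44 / 83005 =0.00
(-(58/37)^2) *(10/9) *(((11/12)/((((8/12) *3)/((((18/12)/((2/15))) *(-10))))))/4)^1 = 1156375/32856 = 35.20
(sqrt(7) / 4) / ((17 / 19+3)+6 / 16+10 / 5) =38* sqrt(7) / 953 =0.11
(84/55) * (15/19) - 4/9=1432/1881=0.76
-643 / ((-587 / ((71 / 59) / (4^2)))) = 45653 / 554128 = 0.08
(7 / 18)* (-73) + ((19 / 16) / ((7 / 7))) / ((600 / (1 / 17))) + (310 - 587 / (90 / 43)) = 565817 / 489600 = 1.16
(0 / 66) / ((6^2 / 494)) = 0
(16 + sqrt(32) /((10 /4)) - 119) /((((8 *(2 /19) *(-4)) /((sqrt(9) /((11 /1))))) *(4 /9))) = 52839 /2816 - 513 *sqrt(2) /1760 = 18.35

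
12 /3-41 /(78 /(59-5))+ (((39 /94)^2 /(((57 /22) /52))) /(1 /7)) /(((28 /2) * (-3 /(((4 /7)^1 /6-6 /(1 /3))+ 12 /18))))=-165671045 /11458083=-14.46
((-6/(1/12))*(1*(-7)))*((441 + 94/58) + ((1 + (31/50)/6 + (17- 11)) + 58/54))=494164874/2175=227202.24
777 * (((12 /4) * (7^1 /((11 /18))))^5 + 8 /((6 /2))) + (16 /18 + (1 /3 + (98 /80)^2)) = 86346061775829003859 /2319134400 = 37232021471.39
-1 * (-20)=20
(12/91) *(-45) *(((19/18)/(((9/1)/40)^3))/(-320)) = 38000/22113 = 1.72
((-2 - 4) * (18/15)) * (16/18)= -32/5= -6.40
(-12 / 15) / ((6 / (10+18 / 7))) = -176 / 105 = -1.68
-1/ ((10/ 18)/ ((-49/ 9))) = 49/ 5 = 9.80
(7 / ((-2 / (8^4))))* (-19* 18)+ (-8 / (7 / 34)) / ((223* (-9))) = 68881010960 / 14049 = 4902912.02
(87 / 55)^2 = 7569 / 3025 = 2.50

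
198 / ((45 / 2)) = 44 / 5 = 8.80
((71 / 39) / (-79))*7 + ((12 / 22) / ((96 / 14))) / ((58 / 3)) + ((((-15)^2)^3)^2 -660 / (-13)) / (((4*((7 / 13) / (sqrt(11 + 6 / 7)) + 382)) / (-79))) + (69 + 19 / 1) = -43183986179373498625392767179 / 6437597352776304 + 186549284619213621*sqrt(581) / 1637500484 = -6705344585007.44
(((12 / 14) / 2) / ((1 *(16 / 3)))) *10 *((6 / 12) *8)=3.21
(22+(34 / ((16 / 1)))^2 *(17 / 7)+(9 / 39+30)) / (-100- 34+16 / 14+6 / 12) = -368061 / 770848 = -0.48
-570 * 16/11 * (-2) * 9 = 14923.64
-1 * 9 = -9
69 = 69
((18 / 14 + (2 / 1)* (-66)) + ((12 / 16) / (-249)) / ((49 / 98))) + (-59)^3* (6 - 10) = 954449695 / 1162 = 821385.28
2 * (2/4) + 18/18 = 2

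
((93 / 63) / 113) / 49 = 31 / 116277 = 0.00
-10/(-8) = 5/4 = 1.25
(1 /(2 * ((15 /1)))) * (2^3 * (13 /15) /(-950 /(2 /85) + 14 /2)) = -13 /2270700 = -0.00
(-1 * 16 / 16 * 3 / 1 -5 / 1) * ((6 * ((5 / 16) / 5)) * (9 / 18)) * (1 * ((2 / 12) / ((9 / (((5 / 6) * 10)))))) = -25 / 108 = -0.23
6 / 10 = 3 / 5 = 0.60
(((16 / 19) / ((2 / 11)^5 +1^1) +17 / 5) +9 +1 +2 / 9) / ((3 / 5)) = 24.11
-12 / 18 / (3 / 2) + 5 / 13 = -7 / 117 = -0.06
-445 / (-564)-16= -8579 / 564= -15.21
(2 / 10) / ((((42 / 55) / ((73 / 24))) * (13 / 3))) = 803 / 4368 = 0.18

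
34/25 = 1.36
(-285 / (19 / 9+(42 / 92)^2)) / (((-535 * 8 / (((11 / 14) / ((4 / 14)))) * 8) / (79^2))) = 61.59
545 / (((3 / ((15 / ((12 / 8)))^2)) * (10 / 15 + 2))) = 6812.50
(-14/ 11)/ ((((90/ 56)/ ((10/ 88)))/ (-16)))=1568/ 1089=1.44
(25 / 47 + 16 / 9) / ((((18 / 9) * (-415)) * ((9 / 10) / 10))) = -9770 / 315981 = -0.03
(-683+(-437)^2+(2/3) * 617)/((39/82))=46911544/117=400953.37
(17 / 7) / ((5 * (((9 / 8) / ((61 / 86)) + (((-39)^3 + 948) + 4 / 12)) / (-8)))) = 99552 / 1495415845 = 0.00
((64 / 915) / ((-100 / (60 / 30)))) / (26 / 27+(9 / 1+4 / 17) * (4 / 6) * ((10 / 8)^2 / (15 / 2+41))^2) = -0.00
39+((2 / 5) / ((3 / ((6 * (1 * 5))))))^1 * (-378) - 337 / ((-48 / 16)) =-4082 / 3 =-1360.67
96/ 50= 1.92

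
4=4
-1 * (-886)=886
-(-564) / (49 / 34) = 19176 / 49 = 391.35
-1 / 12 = -0.08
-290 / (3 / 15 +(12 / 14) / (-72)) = -121800 / 79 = -1541.77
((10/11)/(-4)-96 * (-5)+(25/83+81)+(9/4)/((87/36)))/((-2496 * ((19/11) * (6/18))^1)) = -29760411/76099712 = -0.39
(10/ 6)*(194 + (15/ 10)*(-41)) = 1325/ 6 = 220.83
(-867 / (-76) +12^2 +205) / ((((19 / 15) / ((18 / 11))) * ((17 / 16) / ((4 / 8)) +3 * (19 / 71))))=1050170940 / 6603773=159.03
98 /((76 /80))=1960 /19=103.16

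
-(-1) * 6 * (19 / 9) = 38 / 3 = 12.67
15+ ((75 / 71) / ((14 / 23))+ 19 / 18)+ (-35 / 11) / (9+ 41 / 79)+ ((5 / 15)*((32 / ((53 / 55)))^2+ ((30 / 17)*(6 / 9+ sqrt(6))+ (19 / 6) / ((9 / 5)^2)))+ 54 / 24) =10*sqrt(6) / 17+ 55530614744243327 / 143118278403408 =389.45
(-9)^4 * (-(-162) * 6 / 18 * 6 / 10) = 212576.40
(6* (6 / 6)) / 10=3 / 5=0.60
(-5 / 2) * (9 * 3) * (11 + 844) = -115425 / 2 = -57712.50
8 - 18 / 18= 7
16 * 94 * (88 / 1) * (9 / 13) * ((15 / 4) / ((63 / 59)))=321789.89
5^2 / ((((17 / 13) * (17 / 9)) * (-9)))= -325 / 289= -1.12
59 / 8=7.38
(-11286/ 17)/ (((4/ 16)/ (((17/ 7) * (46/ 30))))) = -346104/ 35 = -9888.69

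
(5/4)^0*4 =4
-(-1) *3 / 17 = 3 / 17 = 0.18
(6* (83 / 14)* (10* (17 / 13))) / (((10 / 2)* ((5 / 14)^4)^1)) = 46461408 / 8125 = 5718.33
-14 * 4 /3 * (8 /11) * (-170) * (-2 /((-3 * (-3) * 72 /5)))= -95200 /2673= -35.62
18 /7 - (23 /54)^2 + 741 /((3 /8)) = 40382897 /20412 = 1978.39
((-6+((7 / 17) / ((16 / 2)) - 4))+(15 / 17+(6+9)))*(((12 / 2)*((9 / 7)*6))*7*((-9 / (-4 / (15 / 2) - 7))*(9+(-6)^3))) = -1826680815 / 3842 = -475450.50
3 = 3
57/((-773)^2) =57/597529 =0.00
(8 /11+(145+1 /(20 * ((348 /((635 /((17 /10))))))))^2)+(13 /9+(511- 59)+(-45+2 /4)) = 33032476060195 /1539958464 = 21450.24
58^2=3364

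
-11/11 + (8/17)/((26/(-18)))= -293/221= -1.33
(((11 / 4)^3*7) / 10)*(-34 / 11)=-14399 / 320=-45.00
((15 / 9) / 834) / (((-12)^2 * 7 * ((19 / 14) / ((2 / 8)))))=5 / 13690944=0.00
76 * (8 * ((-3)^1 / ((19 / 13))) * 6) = -7488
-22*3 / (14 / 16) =-528 / 7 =-75.43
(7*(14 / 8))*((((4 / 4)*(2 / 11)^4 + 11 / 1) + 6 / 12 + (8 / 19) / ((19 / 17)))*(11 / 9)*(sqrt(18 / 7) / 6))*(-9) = -878906889*sqrt(14) / 7687856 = -427.76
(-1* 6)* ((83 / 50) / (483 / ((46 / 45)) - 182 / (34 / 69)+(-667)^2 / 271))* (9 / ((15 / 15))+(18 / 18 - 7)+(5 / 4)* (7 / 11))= -191572881 / 8842142650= -0.02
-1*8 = -8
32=32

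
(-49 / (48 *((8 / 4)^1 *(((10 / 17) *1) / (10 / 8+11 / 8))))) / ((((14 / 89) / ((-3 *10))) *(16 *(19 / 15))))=3336165 / 155648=21.43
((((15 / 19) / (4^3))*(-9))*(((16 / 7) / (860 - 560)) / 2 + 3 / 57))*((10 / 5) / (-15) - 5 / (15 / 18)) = 38847 / 1010800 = 0.04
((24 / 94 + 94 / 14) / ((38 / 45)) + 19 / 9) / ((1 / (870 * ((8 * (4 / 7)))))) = 5411181920 / 131271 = 41221.46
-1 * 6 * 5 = -30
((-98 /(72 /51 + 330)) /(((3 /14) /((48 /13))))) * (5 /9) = -932960 /329589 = -2.83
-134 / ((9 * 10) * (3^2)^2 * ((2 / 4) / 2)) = -268 / 3645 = -0.07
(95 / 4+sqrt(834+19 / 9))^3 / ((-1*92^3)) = -1820375*sqrt(301) / 336393216 -14010125 / 149508096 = -0.19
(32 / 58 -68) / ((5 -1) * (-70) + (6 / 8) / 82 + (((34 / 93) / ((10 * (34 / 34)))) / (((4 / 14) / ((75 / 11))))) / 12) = 82040508 / 340477603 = 0.24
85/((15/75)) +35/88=37435/88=425.40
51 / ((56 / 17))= 867 / 56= 15.48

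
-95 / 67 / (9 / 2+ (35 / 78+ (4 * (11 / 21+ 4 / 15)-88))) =129675 / 7306283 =0.02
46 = 46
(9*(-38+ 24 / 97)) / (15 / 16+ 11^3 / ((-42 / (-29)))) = -11073888 / 29983379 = -0.37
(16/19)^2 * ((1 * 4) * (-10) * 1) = -10240/361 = -28.37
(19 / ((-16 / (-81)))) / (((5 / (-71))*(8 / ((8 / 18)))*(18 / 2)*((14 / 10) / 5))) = -6745 / 224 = -30.11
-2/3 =-0.67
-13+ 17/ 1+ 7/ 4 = 23/ 4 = 5.75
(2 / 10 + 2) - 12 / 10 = 1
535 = 535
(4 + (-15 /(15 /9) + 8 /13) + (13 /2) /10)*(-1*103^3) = 1061037917 /260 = 4080915.07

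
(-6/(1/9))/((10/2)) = -54/5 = -10.80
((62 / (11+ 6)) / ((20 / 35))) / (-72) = -217 / 2448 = -0.09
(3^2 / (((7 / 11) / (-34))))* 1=-3366 / 7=-480.86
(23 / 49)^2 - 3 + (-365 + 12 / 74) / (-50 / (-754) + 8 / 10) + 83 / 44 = -2693878662093 / 6383116124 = -422.03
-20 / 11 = -1.82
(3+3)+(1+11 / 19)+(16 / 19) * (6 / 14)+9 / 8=9.06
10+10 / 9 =100 / 9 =11.11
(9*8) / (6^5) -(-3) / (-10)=-157 / 540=-0.29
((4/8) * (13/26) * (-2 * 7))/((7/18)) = -9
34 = 34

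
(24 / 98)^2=144 / 2401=0.06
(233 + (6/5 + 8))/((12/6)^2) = 1211/20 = 60.55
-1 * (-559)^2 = -312481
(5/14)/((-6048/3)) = -5/28224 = -0.00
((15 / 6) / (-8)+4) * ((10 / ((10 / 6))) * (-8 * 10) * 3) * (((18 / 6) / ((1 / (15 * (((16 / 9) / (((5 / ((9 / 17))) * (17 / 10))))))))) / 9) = -849600 / 289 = -2939.79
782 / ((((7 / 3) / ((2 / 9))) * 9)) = 1564 / 189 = 8.28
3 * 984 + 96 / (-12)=2944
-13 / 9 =-1.44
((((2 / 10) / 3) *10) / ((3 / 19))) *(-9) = -38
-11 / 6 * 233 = -2563 / 6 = -427.17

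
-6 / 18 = -1 / 3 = -0.33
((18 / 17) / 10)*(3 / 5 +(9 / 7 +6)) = 2484 / 2975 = 0.83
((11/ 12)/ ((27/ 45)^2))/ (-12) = -275/ 1296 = -0.21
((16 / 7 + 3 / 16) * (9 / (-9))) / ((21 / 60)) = -1385 / 196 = -7.07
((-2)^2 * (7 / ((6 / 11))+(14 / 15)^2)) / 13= 12334 / 2925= 4.22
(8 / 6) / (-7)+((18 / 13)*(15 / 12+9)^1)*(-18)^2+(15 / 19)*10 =4606.01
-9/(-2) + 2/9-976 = -17483/18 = -971.28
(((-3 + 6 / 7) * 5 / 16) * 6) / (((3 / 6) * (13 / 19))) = -4275 / 364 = -11.74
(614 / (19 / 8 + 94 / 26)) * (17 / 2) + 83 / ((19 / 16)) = 11140088 / 11837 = 941.12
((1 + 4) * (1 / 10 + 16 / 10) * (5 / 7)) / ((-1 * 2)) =-85 / 28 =-3.04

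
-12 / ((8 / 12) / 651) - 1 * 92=-11810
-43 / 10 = -4.30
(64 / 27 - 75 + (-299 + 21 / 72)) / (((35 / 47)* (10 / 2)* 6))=-3769823 / 226800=-16.62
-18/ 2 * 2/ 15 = -6/ 5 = -1.20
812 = 812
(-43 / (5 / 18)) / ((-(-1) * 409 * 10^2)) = -387 / 102250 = -0.00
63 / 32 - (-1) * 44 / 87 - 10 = -20951 / 2784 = -7.53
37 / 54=0.69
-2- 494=-496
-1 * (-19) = 19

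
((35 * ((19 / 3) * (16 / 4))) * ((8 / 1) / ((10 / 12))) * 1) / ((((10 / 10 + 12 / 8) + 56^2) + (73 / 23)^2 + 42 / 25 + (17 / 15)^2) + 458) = 2026281600 / 859250561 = 2.36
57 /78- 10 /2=-111 /26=-4.27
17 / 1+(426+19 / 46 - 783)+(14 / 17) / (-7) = -265649 / 782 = -339.70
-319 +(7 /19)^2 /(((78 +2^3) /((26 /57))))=-282254072 /884811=-319.00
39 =39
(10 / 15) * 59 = 118 / 3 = 39.33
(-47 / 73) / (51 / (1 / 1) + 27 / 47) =-2209 / 176952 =-0.01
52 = 52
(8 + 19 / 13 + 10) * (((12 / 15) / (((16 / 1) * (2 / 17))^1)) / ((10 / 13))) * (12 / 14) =12903 / 1400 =9.22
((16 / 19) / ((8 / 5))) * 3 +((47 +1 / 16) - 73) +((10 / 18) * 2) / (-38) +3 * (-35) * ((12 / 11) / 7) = -1226455 / 30096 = -40.75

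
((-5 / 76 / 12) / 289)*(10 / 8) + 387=408003239 / 1054272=387.00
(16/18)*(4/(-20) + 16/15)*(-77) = -8008/135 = -59.32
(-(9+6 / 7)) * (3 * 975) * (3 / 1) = -605475 / 7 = -86496.43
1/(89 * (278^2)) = 1/6878276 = 0.00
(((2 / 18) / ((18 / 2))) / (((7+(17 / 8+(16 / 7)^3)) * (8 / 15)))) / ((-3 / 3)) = -1715 / 1560789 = -0.00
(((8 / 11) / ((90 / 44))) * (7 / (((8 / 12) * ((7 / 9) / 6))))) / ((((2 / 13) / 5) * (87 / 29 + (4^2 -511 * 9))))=-234 / 1145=-0.20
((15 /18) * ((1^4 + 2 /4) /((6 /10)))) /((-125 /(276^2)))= -6348 /5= -1269.60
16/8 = 2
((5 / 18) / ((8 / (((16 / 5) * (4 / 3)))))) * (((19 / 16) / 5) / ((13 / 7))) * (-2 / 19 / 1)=-7 / 3510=-0.00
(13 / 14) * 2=13 / 7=1.86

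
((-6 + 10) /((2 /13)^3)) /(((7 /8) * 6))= 209.24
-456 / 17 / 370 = -228 / 3145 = -0.07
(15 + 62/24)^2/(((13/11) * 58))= 489731/108576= 4.51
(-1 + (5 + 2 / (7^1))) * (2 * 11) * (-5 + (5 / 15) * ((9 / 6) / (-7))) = -23430 / 49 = -478.16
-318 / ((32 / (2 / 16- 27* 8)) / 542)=74414703 / 64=1162729.73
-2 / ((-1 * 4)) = 1 / 2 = 0.50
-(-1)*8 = 8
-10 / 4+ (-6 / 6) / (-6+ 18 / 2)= -17 / 6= -2.83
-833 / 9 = -92.56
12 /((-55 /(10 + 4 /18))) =-368 /165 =-2.23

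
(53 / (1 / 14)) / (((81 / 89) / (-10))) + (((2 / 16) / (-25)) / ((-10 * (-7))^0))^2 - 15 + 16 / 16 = -26460559919 / 3240000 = -8166.84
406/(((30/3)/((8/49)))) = 232/35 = 6.63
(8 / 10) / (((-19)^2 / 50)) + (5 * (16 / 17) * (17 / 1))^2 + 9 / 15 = 11553283 / 1805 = 6400.71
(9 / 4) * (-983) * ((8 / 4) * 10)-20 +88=-44167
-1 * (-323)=323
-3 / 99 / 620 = -1 / 20460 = -0.00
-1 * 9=-9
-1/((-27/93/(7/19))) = 1.27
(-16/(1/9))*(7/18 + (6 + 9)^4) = -7290056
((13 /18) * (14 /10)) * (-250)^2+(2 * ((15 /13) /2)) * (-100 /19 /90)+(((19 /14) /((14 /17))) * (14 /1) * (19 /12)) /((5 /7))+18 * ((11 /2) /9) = 63256.52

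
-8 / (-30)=4 / 15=0.27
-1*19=-19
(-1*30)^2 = 900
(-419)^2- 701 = 174860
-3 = -3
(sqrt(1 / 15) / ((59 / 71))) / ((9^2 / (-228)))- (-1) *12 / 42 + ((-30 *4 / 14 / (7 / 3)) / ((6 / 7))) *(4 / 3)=-38 / 7- 5396 *sqrt(15) / 23895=-6.30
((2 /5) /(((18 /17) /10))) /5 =34 /45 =0.76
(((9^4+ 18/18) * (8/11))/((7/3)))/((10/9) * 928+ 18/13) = 541944/273581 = 1.98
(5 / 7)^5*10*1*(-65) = -2031250 / 16807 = -120.86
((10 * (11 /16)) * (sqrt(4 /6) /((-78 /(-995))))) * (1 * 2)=54725 * sqrt(6) /936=143.21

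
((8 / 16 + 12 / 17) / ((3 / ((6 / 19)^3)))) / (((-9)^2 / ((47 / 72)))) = 1927 / 18889686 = 0.00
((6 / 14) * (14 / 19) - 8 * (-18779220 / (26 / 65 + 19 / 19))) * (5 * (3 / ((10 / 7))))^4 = 198262366902243 / 152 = 1304357676988.44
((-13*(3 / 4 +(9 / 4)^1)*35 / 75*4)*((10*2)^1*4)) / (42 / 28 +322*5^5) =-11648 / 2012503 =-0.01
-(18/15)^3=-216/125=-1.73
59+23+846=928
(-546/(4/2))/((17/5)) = -1365/17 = -80.29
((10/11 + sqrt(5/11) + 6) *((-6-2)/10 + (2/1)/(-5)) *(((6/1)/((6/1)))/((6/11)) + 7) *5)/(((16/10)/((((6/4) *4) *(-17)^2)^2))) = -7569508230/11-199197585 *sqrt(55)/22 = -755286604.02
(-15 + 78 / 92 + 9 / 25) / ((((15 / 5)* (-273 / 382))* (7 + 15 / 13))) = 1009817 / 1279950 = 0.79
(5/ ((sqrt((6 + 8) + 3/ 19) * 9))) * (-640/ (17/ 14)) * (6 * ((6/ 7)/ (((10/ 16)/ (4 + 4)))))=-327680 * sqrt(5111)/ 4573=-5122.73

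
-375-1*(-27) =-348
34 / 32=17 / 16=1.06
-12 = -12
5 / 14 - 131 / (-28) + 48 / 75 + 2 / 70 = 3993 / 700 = 5.70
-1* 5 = -5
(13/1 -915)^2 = 813604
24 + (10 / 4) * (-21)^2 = 2253 / 2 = 1126.50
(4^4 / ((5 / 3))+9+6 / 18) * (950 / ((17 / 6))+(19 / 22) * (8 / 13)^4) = 336790006352 / 6162585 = 54650.77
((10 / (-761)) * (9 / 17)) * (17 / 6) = -15 / 761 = -0.02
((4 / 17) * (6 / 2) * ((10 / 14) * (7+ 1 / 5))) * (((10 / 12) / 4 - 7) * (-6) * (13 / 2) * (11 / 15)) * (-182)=-10908612 / 85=-128336.61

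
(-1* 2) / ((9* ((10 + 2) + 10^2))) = -1 / 504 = -0.00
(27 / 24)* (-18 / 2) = -10.12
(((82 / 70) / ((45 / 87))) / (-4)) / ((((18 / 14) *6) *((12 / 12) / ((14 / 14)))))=-1189 / 16200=-0.07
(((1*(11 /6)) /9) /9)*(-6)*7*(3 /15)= -77 /405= -0.19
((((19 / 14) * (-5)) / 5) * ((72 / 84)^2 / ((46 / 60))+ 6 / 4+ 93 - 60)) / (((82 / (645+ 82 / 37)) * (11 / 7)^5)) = -161986897401 / 4086713048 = -39.64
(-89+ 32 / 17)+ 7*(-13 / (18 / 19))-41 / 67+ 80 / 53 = -182.28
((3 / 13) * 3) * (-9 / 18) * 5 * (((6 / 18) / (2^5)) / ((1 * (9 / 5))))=-25 / 2496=-0.01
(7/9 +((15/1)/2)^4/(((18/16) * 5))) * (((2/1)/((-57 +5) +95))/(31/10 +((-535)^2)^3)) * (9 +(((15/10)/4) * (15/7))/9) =25803755/2540924076974338460916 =0.00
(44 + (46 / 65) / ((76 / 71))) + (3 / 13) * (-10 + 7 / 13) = 1363959 / 32110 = 42.48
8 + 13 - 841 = -820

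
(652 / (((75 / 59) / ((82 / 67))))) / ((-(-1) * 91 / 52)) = 12617504 / 35175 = 358.71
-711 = -711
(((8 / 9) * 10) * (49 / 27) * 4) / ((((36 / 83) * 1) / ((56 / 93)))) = 89.58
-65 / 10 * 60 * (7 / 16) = -1365 / 8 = -170.62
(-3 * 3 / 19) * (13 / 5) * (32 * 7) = -26208 / 95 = -275.87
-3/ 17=-0.18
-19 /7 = -2.71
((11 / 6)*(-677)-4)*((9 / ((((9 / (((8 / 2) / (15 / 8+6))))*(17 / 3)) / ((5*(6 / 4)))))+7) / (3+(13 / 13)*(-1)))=-4776.63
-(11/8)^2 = -121/64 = -1.89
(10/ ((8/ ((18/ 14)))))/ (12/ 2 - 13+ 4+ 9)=15/ 56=0.27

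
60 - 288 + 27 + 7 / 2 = -395 / 2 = -197.50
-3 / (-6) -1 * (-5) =11 / 2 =5.50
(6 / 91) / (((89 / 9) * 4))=27 / 16198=0.00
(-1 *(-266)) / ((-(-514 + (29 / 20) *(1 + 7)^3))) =-665 / 571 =-1.16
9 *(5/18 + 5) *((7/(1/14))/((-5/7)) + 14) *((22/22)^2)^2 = -5852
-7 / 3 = -2.33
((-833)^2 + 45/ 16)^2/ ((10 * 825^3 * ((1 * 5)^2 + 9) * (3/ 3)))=123260376948361/ 48874320000000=2.52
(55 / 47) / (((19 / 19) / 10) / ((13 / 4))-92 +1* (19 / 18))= -64350 / 4999343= -0.01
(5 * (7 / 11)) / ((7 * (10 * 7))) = 1 / 154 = 0.01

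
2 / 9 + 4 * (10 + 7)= 614 / 9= 68.22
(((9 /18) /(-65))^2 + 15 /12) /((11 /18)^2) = 1711206 /511225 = 3.35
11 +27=38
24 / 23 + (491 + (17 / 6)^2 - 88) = 341195 / 828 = 412.07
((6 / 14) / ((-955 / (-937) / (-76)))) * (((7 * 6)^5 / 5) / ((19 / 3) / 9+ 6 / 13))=-716858241.25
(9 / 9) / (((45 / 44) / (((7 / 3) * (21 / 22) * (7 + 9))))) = 1568 / 45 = 34.84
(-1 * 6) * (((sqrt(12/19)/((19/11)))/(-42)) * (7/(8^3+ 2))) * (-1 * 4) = -0.00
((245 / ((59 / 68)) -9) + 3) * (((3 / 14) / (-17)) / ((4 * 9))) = -8153 / 84252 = -0.10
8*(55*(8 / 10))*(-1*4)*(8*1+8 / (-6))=-28160 / 3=-9386.67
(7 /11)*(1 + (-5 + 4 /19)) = -504 /209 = -2.41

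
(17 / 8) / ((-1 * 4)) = -17 / 32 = -0.53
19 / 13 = 1.46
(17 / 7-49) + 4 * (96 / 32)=-242 / 7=-34.57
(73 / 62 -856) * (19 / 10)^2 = -19132639 / 6200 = -3085.91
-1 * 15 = -15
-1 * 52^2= -2704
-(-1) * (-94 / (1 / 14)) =-1316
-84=-84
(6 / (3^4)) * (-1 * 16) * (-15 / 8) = 20 / 9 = 2.22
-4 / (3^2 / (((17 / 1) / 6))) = -34 / 27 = -1.26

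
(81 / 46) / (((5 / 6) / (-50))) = -2430 / 23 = -105.65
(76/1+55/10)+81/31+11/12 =31631/372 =85.03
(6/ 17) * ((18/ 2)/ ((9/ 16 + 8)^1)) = 864/ 2329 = 0.37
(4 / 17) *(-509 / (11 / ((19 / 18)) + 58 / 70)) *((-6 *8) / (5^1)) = 12997824 / 127177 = 102.20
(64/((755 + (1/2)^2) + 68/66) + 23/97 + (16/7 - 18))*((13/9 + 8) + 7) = -17157586868/67783891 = -253.12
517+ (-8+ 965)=1474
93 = 93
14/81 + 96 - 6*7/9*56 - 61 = -18319/81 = -226.16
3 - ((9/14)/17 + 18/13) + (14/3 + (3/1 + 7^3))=3269531/9282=352.24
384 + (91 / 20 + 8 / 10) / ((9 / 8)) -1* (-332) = 32434 / 45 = 720.76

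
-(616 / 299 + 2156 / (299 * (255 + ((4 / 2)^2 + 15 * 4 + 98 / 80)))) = -346808 / 166517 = -2.08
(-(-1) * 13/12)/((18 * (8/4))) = 13/432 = 0.03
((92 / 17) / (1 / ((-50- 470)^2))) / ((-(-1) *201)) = 24876800 / 3417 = 7280.30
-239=-239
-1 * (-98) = 98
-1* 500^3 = -125000000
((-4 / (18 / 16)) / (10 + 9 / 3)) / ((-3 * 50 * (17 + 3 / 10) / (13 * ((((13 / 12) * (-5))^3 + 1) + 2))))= -269441 / 1261170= -0.21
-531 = -531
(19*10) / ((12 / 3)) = 95 / 2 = 47.50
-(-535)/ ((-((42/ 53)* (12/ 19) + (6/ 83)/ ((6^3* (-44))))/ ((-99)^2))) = -694203679754640/ 66260881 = -10476825.38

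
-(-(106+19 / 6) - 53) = 973 / 6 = 162.17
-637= -637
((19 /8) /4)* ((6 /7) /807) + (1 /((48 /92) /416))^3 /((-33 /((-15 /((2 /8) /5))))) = 41233844483692043 /8948016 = 4608154979.13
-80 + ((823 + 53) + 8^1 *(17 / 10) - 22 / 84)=169961 / 210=809.34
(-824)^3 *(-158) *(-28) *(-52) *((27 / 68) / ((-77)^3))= -124109729722368 / 1108723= -111939347.99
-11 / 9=-1.22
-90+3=-87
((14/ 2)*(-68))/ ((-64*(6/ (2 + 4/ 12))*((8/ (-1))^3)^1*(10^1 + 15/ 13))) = -10829/ 21381120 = -0.00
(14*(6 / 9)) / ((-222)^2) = 7 / 36963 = 0.00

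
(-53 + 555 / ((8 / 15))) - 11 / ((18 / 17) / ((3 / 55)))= 118447 / 120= 987.06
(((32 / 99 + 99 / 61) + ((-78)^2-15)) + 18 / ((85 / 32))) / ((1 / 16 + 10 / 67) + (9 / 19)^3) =22939313750508992 / 1200377374515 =19110.09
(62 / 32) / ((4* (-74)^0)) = 31 / 64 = 0.48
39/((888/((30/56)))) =195/8288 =0.02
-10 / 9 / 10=-1 / 9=-0.11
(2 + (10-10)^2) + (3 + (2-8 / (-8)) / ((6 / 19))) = 29 / 2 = 14.50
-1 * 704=-704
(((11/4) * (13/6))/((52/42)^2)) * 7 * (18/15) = 33957/1040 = 32.65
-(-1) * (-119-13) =-132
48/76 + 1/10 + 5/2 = 307/95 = 3.23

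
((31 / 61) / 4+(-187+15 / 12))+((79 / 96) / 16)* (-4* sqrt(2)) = -11323 / 61 -79* sqrt(2) / 384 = -185.91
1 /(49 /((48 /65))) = 48 /3185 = 0.02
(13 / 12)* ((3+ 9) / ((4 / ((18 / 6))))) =39 / 4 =9.75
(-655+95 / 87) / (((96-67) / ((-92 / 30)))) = 523388 / 7569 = 69.15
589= 589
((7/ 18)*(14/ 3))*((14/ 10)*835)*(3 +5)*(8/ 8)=458248/ 27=16972.15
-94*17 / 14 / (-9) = 799 / 63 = 12.68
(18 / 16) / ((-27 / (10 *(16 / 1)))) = -20 / 3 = -6.67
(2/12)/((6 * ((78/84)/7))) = 49/234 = 0.21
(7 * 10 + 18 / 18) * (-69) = -4899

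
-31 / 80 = -0.39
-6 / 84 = -1 / 14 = -0.07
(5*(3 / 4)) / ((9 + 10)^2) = 0.01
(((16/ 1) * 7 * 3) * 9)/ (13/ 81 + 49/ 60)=4898880/ 1583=3094.68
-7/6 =-1.17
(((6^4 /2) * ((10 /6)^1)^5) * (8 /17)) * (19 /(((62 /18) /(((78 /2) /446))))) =222300000 /117521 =1891.58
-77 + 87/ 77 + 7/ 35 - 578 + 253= -154258/ 385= -400.67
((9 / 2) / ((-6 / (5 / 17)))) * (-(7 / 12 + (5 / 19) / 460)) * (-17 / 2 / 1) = -7655 / 6992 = -1.09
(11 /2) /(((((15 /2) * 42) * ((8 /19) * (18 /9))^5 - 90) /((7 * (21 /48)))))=0.39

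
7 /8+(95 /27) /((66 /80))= 36637 /7128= 5.14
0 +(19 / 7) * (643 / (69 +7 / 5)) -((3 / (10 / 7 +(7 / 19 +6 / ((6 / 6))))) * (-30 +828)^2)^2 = -159073581822114106459 / 2649709216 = -60034354283.69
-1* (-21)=21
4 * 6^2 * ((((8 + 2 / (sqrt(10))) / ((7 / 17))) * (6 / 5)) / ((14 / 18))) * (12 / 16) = 99144 * sqrt(10) / 1225 + 793152 / 245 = 3493.29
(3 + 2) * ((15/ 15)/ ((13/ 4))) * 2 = 40/ 13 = 3.08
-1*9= -9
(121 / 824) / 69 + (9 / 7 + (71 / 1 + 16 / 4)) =30361951 / 397992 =76.29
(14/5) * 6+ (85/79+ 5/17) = 122012/6715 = 18.17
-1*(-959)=959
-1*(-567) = 567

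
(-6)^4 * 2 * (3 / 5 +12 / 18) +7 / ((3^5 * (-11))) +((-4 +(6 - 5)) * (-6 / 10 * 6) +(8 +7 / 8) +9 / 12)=70644661 / 21384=3303.62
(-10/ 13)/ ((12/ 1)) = -5/ 78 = -0.06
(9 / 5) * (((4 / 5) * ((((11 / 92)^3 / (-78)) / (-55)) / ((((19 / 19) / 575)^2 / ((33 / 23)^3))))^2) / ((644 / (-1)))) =-11817739083830625 / 34910430797999783936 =-0.00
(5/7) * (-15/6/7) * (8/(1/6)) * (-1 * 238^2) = 693600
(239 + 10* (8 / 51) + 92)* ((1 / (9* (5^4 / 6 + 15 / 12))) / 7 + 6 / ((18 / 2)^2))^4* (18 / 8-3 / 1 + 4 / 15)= -0.00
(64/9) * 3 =64/3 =21.33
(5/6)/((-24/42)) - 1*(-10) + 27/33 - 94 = -84.64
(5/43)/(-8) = -5/344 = -0.01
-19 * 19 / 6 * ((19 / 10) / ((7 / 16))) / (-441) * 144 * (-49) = -438976 / 105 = -4180.72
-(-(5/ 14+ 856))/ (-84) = -11989/ 1176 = -10.19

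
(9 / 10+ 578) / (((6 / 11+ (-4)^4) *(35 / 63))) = 573111 / 141100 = 4.06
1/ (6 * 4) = 1/ 24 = 0.04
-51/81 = -17/27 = -0.63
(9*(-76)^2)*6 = 311904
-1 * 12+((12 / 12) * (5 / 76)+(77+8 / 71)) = 351703 / 5396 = 65.18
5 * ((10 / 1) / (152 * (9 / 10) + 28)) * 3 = 375 / 412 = 0.91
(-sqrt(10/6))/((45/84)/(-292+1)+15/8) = -5432 * sqrt(15)/30525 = -0.69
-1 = -1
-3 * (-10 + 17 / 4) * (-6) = -103.50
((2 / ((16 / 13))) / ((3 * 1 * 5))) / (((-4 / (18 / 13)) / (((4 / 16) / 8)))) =-3 / 2560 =-0.00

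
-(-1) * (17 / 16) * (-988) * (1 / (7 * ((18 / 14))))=-4199 / 36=-116.64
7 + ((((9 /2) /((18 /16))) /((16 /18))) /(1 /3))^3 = 19739 /8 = 2467.38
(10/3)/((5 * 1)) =2/3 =0.67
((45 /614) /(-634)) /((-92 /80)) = 225 /2238337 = 0.00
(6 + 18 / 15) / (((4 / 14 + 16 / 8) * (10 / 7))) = 441 / 200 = 2.20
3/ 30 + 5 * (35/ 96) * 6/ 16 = 1003/ 1280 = 0.78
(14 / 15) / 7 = 2 / 15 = 0.13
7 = 7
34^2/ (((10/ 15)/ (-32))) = -55488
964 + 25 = 989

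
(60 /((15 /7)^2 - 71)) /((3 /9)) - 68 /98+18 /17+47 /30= -31668983 /40658730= -0.78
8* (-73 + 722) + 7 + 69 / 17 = 88452 / 17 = 5203.06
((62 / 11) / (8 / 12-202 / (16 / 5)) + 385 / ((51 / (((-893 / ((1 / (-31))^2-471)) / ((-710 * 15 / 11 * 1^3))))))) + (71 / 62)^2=469960228766455763 / 389565801532210050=1.21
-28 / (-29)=28 / 29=0.97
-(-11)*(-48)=-528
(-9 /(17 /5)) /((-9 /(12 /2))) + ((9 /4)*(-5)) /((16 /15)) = -9555 /1088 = -8.78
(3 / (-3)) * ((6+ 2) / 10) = -0.80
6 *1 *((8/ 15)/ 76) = 4/ 95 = 0.04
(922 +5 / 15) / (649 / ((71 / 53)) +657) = 196457 / 243132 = 0.81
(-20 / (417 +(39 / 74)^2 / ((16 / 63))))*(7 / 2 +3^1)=-2278016 / 7326339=-0.31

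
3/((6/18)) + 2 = 11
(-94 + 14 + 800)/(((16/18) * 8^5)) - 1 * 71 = -70.98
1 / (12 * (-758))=-1 / 9096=-0.00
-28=-28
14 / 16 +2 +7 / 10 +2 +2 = 303 / 40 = 7.58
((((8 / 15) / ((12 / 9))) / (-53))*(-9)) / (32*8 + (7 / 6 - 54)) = 108 / 323035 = 0.00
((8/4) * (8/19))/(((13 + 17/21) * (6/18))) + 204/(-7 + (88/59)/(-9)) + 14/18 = -103810187/3773799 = -27.51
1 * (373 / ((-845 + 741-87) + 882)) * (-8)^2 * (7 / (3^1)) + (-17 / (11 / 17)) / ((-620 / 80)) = 59378852 / 706893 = 84.00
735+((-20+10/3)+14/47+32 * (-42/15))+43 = 473782/705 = 672.03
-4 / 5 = -0.80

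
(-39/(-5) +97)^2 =274576/25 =10983.04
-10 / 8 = -1.25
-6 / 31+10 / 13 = 232 / 403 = 0.58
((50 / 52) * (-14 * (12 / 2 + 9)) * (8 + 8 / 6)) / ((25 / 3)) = -226.15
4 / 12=1 / 3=0.33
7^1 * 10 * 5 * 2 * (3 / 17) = 2100 / 17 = 123.53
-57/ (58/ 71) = -69.78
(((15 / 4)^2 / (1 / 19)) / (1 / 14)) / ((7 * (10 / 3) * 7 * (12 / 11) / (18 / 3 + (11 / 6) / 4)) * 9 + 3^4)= 1133825 / 99816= 11.36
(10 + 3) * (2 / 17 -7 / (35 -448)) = 1755 / 1003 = 1.75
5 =5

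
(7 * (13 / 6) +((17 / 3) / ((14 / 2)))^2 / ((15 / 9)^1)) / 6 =22873 / 8820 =2.59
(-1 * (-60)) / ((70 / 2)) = 12 / 7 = 1.71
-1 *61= -61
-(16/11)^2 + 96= 11360/121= 93.88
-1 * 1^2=-1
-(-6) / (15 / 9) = 18 / 5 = 3.60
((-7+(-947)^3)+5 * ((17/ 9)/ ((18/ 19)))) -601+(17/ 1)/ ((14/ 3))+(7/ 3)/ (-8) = -849278717.68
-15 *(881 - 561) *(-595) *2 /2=2856000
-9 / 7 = -1.29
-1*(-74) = 74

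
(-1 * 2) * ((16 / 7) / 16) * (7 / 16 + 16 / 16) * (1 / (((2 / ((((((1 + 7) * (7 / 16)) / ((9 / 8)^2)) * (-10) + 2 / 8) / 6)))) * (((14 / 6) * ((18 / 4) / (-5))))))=-1021085 / 2286144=-0.45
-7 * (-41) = 287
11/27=0.41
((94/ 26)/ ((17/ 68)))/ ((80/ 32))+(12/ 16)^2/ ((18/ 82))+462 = 489161/ 1040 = 470.35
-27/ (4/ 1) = -27/ 4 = -6.75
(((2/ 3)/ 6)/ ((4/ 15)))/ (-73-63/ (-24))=-10/ 1689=-0.01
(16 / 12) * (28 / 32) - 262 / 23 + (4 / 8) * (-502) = -36049 / 138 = -261.22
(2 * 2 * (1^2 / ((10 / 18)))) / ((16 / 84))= 189 / 5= 37.80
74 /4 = 37 /2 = 18.50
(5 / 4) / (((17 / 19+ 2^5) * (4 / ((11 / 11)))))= 19 / 2000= 0.01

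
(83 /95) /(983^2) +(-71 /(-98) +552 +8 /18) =44787519380431 /80965355310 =553.17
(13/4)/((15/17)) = 221/60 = 3.68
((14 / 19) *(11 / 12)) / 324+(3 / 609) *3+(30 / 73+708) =387761215759 / 547354584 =708.43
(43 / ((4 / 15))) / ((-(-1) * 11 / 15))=9675 / 44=219.89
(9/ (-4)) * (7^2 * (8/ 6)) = -147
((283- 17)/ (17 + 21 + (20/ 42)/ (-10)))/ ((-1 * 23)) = -5586/ 18331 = -0.30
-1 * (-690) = 690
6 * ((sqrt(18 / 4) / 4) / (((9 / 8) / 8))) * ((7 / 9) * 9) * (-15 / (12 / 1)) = -140 * sqrt(2) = -197.99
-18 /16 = -9 /8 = -1.12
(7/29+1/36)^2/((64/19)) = 1500259/69755904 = 0.02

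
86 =86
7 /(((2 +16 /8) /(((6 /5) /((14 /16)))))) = 12 /5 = 2.40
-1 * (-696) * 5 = 3480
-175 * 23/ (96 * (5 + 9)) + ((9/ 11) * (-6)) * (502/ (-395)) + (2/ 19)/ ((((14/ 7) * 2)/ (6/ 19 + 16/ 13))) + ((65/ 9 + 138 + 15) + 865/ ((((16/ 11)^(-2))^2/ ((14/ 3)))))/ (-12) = -71089734164847793/ 46898842985280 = -1515.81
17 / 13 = 1.31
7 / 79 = 0.09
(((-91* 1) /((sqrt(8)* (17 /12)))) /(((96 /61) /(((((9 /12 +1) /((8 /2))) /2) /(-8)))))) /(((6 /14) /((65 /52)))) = 1359995* sqrt(2) /1671168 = 1.15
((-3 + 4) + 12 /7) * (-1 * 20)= -380 /7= -54.29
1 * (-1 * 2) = -2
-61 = -61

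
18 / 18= 1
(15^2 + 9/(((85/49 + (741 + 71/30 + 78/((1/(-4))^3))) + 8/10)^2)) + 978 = 1874737411546551/1558385212609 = 1203.00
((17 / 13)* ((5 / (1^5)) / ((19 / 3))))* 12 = 3060 / 247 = 12.39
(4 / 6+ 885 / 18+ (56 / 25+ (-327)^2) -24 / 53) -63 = 849995083 / 7950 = 106917.62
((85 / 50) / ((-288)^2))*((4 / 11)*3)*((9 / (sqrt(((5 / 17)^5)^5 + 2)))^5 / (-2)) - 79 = -79 - 26715731233452105853298081123957611280136193198879114985628034857467242739212353*sqrt(196201332019850747278751287899063) / 3206697345909964887420054540007689442104232197842806525827140618703425501201960948504477700951040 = -79.12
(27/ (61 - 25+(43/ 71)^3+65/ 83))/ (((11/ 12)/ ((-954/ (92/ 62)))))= -3953445177879/ 7725645697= -511.73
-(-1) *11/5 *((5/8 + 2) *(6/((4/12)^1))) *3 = 6237/20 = 311.85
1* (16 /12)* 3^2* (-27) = -324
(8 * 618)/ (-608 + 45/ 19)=-93936/ 11507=-8.16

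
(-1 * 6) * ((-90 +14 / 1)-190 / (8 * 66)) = 20159 / 44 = 458.16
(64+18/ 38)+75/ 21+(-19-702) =-86843/ 133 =-652.95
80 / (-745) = -16 / 149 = -0.11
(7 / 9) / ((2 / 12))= 14 / 3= 4.67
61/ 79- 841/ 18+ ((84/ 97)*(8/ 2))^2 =-454255357/ 13379598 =-33.95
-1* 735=-735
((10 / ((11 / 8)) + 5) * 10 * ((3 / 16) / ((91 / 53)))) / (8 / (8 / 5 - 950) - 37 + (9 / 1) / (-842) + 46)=107130849075 / 71788753036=1.49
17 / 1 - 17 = 0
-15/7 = -2.14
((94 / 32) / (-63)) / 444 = -47 / 447552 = -0.00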